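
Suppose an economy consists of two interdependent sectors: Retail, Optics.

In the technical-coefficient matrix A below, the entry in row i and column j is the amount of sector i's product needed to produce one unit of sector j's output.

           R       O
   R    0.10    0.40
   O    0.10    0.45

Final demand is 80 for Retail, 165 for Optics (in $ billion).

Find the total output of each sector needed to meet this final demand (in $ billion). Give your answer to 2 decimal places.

I − A =
  [   0.90    -0.40]
  [  -0.10     0.55]
det(I−A) = (0.90)(0.55) − (-0.40)(-0.10) = 0.4550
adj(I−A) = [[0.55, 0.40], [0.10, 0.90]]
(I − A)⁻¹ = adj(I−A) / det(I−A) ≈
  [   1.2088     0.8791]
  [   0.2198     1.9780]
x = (I − A)⁻¹ d = adj(I−A)·d / det(I−A), with det(I−A) = 0.4550:
  x_R = (0.55·80 + 0.40·165) / 0.4550 = 110.00 / 0.4550 ≈ 241.76
  x_O = (0.10·80 + 0.90·165) / 0.4550 = 156.50 / 0.4550 ≈ 343.96

x_R = 241.76, x_O = 343.96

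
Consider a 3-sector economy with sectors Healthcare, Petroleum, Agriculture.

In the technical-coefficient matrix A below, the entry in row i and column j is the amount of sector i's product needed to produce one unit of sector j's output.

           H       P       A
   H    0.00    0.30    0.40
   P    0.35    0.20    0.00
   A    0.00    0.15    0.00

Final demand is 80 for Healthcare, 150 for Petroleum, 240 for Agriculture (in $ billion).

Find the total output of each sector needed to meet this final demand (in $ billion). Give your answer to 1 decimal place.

x_H = 289.0, x_P = 313.9, x_A = 287.1

I − A =
  [   1.00    -0.30    -0.40]
  [  -0.35     0.80     0.00]
  [   0.00    -0.15     1.00]
Cofactors of I−A, C_ij = (−1)^(i+j)·(minor ij) (rows/columns in the sector order above):
  C_11 = (0.80)(1.00) − (0.00)(-0.15) = 0.8000
  C_12 = −[(-0.35)(1.00) − (0.00)(0.00)] = 0.3500
  C_13 = (-0.35)(-0.15) − (0.80)(0.00) = 0.0525
  C_21 = −[(-0.30)(1.00) − (-0.40)(-0.15)] = 0.3600
  C_22 = (1.00)(1.00) − (-0.40)(0.00) = 1.0000
  C_23 = −[(1.00)(-0.15) − (-0.30)(0.00)] = 0.1500
  C_31 = (-0.30)(0.00) − (-0.40)(0.80) = 0.3200
  C_32 = −[(1.00)(0.00) − (-0.40)(-0.35)] = 0.1400
  C_33 = (1.00)(0.80) − (-0.30)(-0.35) = 0.6950
det(I−A) = Σ_j (I−A)_1j·C_1j = (1.00)(0.8000) + (-0.30)(0.3500) + (-0.40)(0.0525) = 0.6740
adj(I−A) = Cᵀ =
  [ 0.8000   0.3600   0.3200]
  [ 0.3500   1.0000   0.1400]
  [ 0.0525   0.1500   0.6950]
(I − A)⁻¹ = adj(I−A) / det(I−A) ≈
  [   1.1869     0.5341     0.4748]
  [   0.5193     1.4837     0.2077]
  [   0.0779     0.2226     1.0312]
x = (I − A)⁻¹ d = adj(I−A)·d / det(I−A), with det(I−A) = 0.6740:
  x_H = (0.8000·80 + 0.3600·150 + 0.3200·240) / 0.6740 = 194.80 / 0.6740 ≈ 289.0
  x_P = (0.3500·80 + 1.0000·150 + 0.1400·240) / 0.6740 = 211.60 / 0.6740 ≈ 313.9
  x_A = (0.0525·80 + 0.1500·150 + 0.6950·240) / 0.6740 = 193.50 / 0.6740 ≈ 287.1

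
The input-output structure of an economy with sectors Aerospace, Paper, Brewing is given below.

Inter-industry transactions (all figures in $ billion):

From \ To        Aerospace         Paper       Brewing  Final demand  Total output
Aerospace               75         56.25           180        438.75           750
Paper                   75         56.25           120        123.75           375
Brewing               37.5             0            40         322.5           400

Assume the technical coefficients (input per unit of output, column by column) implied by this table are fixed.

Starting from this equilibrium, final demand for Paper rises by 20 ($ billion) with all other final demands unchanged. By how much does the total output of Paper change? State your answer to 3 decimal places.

Technical coefficients a_ij = z_ij / X_j:
  a_11 = 75/750 = 0.10, a_21 = 75/750 = 0.10, a_31 = 37.5/750 = 0.05
  a_12 = 56.25/375 = 0.15, a_22 = 56.25/375 = 0.15, a_32 = 0/375 = 0.00
  a_13 = 180/400 = 0.45, a_23 = 120/400 = 0.30, a_33 = 40/400 = 0.10
I − A =
  [   0.90    -0.15    -0.45]
  [  -0.10     0.85    -0.30]
  [  -0.05     0.00     0.90]
Cofactors of I−A, C_ij = (−1)^(i+j)·(minor ij) (rows/columns in the sector order above):
  C_11 = (0.85)(0.90) − (-0.30)(0.00) = 0.7650
  C_12 = −[(-0.10)(0.90) − (-0.30)(-0.05)] = 0.1050
  C_13 = (-0.10)(0.00) − (0.85)(-0.05) = 0.0425
  C_21 = −[(-0.15)(0.90) − (-0.45)(0.00)] = 0.1350
  C_22 = (0.90)(0.90) − (-0.45)(-0.05) = 0.7875
  C_23 = −[(0.90)(0.00) − (-0.15)(-0.05)] = 0.0075
  C_31 = (-0.15)(-0.30) − (-0.45)(0.85) = 0.4275
  C_32 = −[(0.90)(-0.30) − (-0.45)(-0.10)] = 0.3150
  C_33 = (0.90)(0.85) − (-0.15)(-0.10) = 0.7500
det(I−A) = Σ_j (I−A)_1j·C_1j = (0.90)(0.7650) + (-0.15)(0.1050) + (-0.45)(0.0425) = 0.653625
adj(I−A) = Cᵀ =
  [ 0.7650   0.1350   0.4275]
  [ 0.1050   0.7875   0.3150]
  [ 0.0425   0.0075   0.7500]
(I − A)⁻¹ = adj(I−A) / det(I−A) ≈
  [   1.1704     0.2065     0.6540]
  [   0.1606     1.2048     0.4819]
  [   0.0650     0.0115     1.1474]
Δx = (I − A)⁻¹ Δd with Δd having +20 in the Paper component and 0 elsewhere.
So Δx_2 = L_22 · (+20), where L_22 = adj(I−A)_22 / det(I−A) = 0.7875 / 0.653625.
Δx_2 = 0.7875 × (+20) / 0.653625 = 15.75 / 0.653625 ≈ 24.096.

Δx_2 = 24.096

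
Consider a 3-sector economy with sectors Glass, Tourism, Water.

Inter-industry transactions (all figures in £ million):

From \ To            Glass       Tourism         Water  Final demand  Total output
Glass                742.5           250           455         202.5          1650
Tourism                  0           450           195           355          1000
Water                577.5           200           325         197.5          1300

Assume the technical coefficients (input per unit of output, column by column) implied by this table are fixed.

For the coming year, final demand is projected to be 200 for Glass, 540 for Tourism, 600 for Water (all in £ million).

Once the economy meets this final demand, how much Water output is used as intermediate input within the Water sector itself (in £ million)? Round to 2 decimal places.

z_WW = 628.78

Technical coefficients a_ij = z_ij / X_j:
  a_GG = 742.5/1650 = 0.45, a_TG = 0/1650 = 0.00, a_WG = 577.5/1650 = 0.35
  a_GT = 250/1000 = 0.25, a_TT = 450/1000 = 0.45, a_WT = 200/1000 = 0.20
  a_GW = 455/1300 = 0.35, a_TW = 195/1300 = 0.15, a_WW = 325/1300 = 0.25
I − A =
  [   0.55    -0.25    -0.35]
  [   0.00     0.55    -0.15]
  [  -0.35    -0.20     0.75]
Cofactors of I−A, C_ij = (−1)^(i+j)·(minor ij) (rows/columns in the sector order above):
  C_11 = (0.55)(0.75) − (-0.15)(-0.20) = 0.3825
  C_12 = −[(0.00)(0.75) − (-0.15)(-0.35)] = 0.0525
  C_13 = (0.00)(-0.20) − (0.55)(-0.35) = 0.1925
  C_21 = −[(-0.25)(0.75) − (-0.35)(-0.20)] = 0.2575
  C_22 = (0.55)(0.75) − (-0.35)(-0.35) = 0.2900
  C_23 = −[(0.55)(-0.20) − (-0.25)(-0.35)] = 0.1975
  C_31 = (-0.25)(-0.15) − (-0.35)(0.55) = 0.2300
  C_32 = −[(0.55)(-0.15) − (-0.35)(0.00)] = 0.0825
  C_33 = (0.55)(0.55) − (-0.25)(0.00) = 0.3025
det(I−A) = Σ_j (I−A)_1j·C_1j = (0.55)(0.3825) + (-0.25)(0.0525) + (-0.35)(0.1925) = 0.129875
adj(I−A) = Cᵀ =
  [ 0.3825   0.2575   0.2300]
  [ 0.0525   0.2900   0.0825]
  [ 0.1925   0.1975   0.3025]
(I − A)⁻¹ = adj(I−A) / det(I−A) ≈
  [   2.9451     1.9827     1.7709]
  [   0.4042     2.2329     0.6352]
  [   1.4822     1.5207     2.3292]
First solve x = (I − A)⁻¹ d = adj(I−A)·d / det(I−A); in particular x_W = (0.1925·200 + 0.1975·540 + 0.3025·600) / 0.129875 = 326.65 / 0.129875 ≈ 2515.1107.
Intermediate flow from W to W: z_WW = a_WW · x_W = 0.25 × 326.65 / 0.129875 = 81.6625 / 0.129875 ≈ 628.78.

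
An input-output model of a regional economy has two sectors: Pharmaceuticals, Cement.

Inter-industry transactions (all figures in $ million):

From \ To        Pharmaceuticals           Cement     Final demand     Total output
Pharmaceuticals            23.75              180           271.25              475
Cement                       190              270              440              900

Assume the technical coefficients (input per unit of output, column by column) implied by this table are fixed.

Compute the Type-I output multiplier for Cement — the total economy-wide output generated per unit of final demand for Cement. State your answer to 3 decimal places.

Technical coefficients a_ij = z_ij / X_j:
  a_PP = 23.75/475 = 0.05, a_CP = 190/475 = 0.40
  a_PC = 180/900 = 0.20, a_CC = 270/900 = 0.30
I − A =
  [   0.95    -0.20]
  [  -0.40     0.70]
det(I−A) = (0.95)(0.70) − (-0.20)(-0.40) = 0.5850
adj(I−A) = [[0.70, 0.20], [0.40, 0.95]]
(I − A)⁻¹ = adj(I−A) / det(I−A) ≈
  [   1.1966     0.3419]
  [   0.6838     1.6239]
The output multiplier for sector j is the column-j sum of the Leontief inverse (I − A)⁻¹ = adj(I−A) / det(I−A).
Column C of adj(I−A): (0.20, 0.95); det(I−A) = 0.5850.
m_C = (0.20 + 0.95) / 0.5850 = 1.15 / 0.5850 ≈ 1.966.

m_C = 1.966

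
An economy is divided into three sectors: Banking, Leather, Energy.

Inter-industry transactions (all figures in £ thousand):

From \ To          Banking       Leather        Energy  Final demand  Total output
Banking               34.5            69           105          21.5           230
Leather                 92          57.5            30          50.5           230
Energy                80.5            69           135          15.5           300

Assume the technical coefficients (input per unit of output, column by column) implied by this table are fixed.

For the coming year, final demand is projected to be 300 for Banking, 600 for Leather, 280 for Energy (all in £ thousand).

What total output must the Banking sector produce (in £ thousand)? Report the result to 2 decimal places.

x_B = 3125.49

Technical coefficients a_ij = z_ij / X_j:
  a_BB = 34.5/230 = 0.15, a_LB = 92/230 = 0.40, a_EB = 80.5/230 = 0.35
  a_BL = 69/230 = 0.30, a_LL = 57.5/230 = 0.25, a_EL = 69/230 = 0.30
  a_BE = 105/300 = 0.35, a_LE = 30/300 = 0.10, a_EE = 135/300 = 0.45
I − A =
  [   0.85    -0.30    -0.35]
  [  -0.40     0.75    -0.10]
  [  -0.35    -0.30     0.55]
Cofactors of I−A, C_ij = (−1)^(i+j)·(minor ij) (rows/columns in the sector order above):
  C_11 = (0.75)(0.55) − (-0.10)(-0.30) = 0.3825
  C_12 = −[(-0.40)(0.55) − (-0.10)(-0.35)] = 0.2550
  C_13 = (-0.40)(-0.30) − (0.75)(-0.35) = 0.3825
  C_21 = −[(-0.30)(0.55) − (-0.35)(-0.30)] = 0.2700
  C_22 = (0.85)(0.55) − (-0.35)(-0.35) = 0.3450
  C_23 = −[(0.85)(-0.30) − (-0.30)(-0.35)] = 0.3600
  C_31 = (-0.30)(-0.10) − (-0.35)(0.75) = 0.2925
  C_32 = −[(0.85)(-0.10) − (-0.35)(-0.40)] = 0.2250
  C_33 = (0.85)(0.75) − (-0.30)(-0.40) = 0.5175
det(I−A) = Σ_j (I−A)_1j·C_1j = (0.85)(0.3825) + (-0.30)(0.2550) + (-0.35)(0.3825) = 0.11475
adj(I−A) = Cᵀ =
  [ 0.3825   0.2700   0.2925]
  [ 0.2550   0.3450   0.2250]
  [ 0.3825   0.3600   0.5175]
(I − A)⁻¹ = adj(I−A) / det(I−A) ≈
  [   3.3333     2.3529     2.5490]
  [   2.2222     3.0065     1.9608]
  [   3.3333     3.1373     4.5098]
x = (I − A)⁻¹ d = adj(I−A)·d / det(I−A), with det(I−A) = 0.11475:
  x_B = (0.3825·300 + 0.2700·600 + 0.2925·280) / 0.11475 = 358.65 / 0.11475 ≈ 3125.49
  x_L = (0.2550·300 + 0.3450·600 + 0.2250·280) / 0.11475 = 346.50 / 0.11475 ≈ 3019.61
  x_E = (0.3825·300 + 0.3600·600 + 0.5175·280) / 0.11475 = 475.65 / 0.11475 ≈ 4145.10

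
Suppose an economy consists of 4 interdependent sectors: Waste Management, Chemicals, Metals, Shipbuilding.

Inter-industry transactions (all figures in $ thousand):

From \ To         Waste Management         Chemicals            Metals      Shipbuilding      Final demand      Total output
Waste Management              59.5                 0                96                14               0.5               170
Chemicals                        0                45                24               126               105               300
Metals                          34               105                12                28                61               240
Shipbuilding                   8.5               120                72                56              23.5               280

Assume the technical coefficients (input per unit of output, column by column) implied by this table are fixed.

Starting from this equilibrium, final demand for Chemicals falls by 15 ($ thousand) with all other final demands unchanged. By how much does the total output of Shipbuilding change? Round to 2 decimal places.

Technical coefficients a_ij = z_ij / X_j:
  a_WW = 59.5/170 = 0.35, a_CW = 0/170 = 0.00, a_MW = 34/170 = 0.20, a_SW = 8.5/170 = 0.05
  a_WC = 0/300 = 0.00, a_CC = 45/300 = 0.15, a_MC = 105/300 = 0.35, a_SC = 120/300 = 0.40
  a_WM = 96/240 = 0.40, a_CM = 24/240 = 0.10, a_MM = 12/240 = 0.05, a_SM = 72/240 = 0.30
  a_WS = 14/280 = 0.05, a_CS = 126/280 = 0.45, a_MS = 28/280 = 0.10, a_SS = 56/280 = 0.20
I − A =
  [   0.65     0.00    -0.40    -0.05]
  [   0.00     0.85    -0.10    -0.45]
  [  -0.20    -0.35     0.95    -0.10]
  [  -0.05    -0.40    -0.30     0.80]
Compute the cofactors C_ij = (−1)^(i+j)·(3×3 minor ij) of I−A; the adjugate is their transpose:
adj(I−A) = Cᵀ =
  [ 0.370250   0.152250   0.214750   0.135625]
  [ 0.064875   0.403125   0.148500   0.249375]
  [ 0.112125   0.211125   0.322875   0.166125]
  [ 0.097625   0.290250   0.208750   0.434125]
det(I−A) = Σ_j (I−A)_1j·C_1j = (0.65)(0.370250) + (0.00)(0.064875) + (-0.40)(0.112125) + (-0.05)(0.097625) = 0.19093125
(I − A)⁻¹ = adj(I−A) / det(I−A) ≈
  [   1.9392     0.7974     1.1248     0.7103]
  [   0.3398     2.1114     0.7778     1.3061]
  [   0.5873     1.1058     1.6911     0.8701]
  [   0.5113     1.5202     1.0933     2.2737]
Δx = (I − A)⁻¹ Δd with Δd having -15 in the Chemicals component and 0 elsewhere.
So Δx_S = L_SC · (-15), where L_SC = adj(I−A)_SC / det(I−A) = 0.290250 / 0.19093125.
Δx_S = 0.290250 × (-15) / 0.19093125 = -4.35375 / 0.19093125 ≈ -22.80.

Δx_S = -22.80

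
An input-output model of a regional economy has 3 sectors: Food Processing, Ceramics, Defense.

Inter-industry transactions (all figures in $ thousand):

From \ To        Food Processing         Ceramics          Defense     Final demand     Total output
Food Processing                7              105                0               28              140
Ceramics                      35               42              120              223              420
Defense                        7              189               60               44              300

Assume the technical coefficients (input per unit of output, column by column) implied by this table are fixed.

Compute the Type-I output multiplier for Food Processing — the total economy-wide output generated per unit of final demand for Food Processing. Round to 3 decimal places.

Technical coefficients a_ij = z_ij / X_j:
  a_11 = 7/140 = 0.05, a_21 = 35/140 = 0.25, a_31 = 7/140 = 0.05
  a_12 = 105/420 = 0.25, a_22 = 42/420 = 0.10, a_32 = 189/420 = 0.45
  a_13 = 0/300 = 0.00, a_23 = 120/300 = 0.40, a_33 = 60/300 = 0.20
I − A =
  [   0.95    -0.25     0.00]
  [  -0.25     0.90    -0.40]
  [  -0.05    -0.45     0.80]
Cofactors of I−A, C_ij = (−1)^(i+j)·(minor ij) (rows/columns in the sector order above):
  C_11 = (0.90)(0.80) − (-0.40)(-0.45) = 0.5400
  C_12 = −[(-0.25)(0.80) − (-0.40)(-0.05)] = 0.2200
  C_13 = (-0.25)(-0.45) − (0.90)(-0.05) = 0.1575
  C_21 = −[(-0.25)(0.80) − (0.00)(-0.45)] = 0.2000
  C_22 = (0.95)(0.80) − (0.00)(-0.05) = 0.7600
  C_23 = −[(0.95)(-0.45) − (-0.25)(-0.05)] = 0.4400
  C_31 = (-0.25)(-0.40) − (0.00)(0.90) = 0.1000
  C_32 = −[(0.95)(-0.40) − (0.00)(-0.25)] = 0.3800
  C_33 = (0.95)(0.90) − (-0.25)(-0.25) = 0.7925
det(I−A) = Σ_j (I−A)_1j·C_1j = (0.95)(0.5400) + (-0.25)(0.2200) + (0.00)(0.1575) = 0.4580
adj(I−A) = Cᵀ =
  [ 0.5400   0.2000   0.1000]
  [ 0.2200   0.7600   0.3800]
  [ 0.1575   0.4400   0.7925]
(I − A)⁻¹ = adj(I−A) / det(I−A) ≈
  [   1.1790     0.4367     0.2183]
  [   0.4803     1.6594     0.8297]
  [   0.3439     0.9607     1.7303]
The output multiplier for sector j is the column-j sum of the Leontief inverse (I − A)⁻¹ = adj(I−A) / det(I−A).
Column 1 of adj(I−A): (0.5400, 0.2200, 0.1575); det(I−A) = 0.4580.
m_1 = (0.5400 + 0.2200 + 0.1575) / 0.4580 = 0.9175 / 0.4580 ≈ 2.003.

m_1 = 2.003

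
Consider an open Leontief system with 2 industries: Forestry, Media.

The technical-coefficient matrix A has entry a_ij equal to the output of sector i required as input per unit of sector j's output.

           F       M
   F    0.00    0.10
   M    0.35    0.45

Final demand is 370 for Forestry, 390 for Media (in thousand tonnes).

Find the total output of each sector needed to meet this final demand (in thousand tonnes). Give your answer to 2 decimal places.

I − A =
  [   1.00    -0.10]
  [  -0.35     0.55]
det(I−A) = (1.00)(0.55) − (-0.10)(-0.35) = 0.5150
adj(I−A) = [[0.55, 0.10], [0.35, 1.00]]
(I − A)⁻¹ = adj(I−A) / det(I−A) ≈
  [   1.0680     0.1942]
  [   0.6796     1.9417]
x = (I − A)⁻¹ d = adj(I−A)·d / det(I−A), with det(I−A) = 0.5150:
  x_F = (0.55·370 + 0.10·390) / 0.5150 = 242.50 / 0.5150 ≈ 470.87
  x_M = (0.35·370 + 1.00·390) / 0.5150 = 519.50 / 0.5150 ≈ 1008.74

x_F = 470.87, x_M = 1008.74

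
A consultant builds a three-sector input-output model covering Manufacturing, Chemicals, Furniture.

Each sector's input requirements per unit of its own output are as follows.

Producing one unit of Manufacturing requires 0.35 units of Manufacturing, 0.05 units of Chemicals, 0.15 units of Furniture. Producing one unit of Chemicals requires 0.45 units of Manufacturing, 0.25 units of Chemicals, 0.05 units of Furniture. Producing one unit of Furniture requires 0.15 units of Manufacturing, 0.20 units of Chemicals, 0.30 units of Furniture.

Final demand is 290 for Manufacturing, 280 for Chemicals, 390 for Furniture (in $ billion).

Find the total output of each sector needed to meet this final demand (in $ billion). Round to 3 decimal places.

x_1 = 1105.377, x_2 = 671.552, x_3 = 841.977

I − A =
  [   0.65    -0.45    -0.15]
  [  -0.05     0.75    -0.20]
  [  -0.15    -0.05     0.70]
Cofactors of I−A, C_ij = (−1)^(i+j)·(minor ij) (rows/columns in the sector order above):
  C_11 = (0.75)(0.70) − (-0.20)(-0.05) = 0.5150
  C_12 = −[(-0.05)(0.70) − (-0.20)(-0.15)] = 0.0650
  C_13 = (-0.05)(-0.05) − (0.75)(-0.15) = 0.1150
  C_21 = −[(-0.45)(0.70) − (-0.15)(-0.05)] = 0.3225
  C_22 = (0.65)(0.70) − (-0.15)(-0.15) = 0.4325
  C_23 = −[(0.65)(-0.05) − (-0.45)(-0.15)] = 0.1000
  C_31 = (-0.45)(-0.20) − (-0.15)(0.75) = 0.2025
  C_32 = −[(0.65)(-0.20) − (-0.15)(-0.05)] = 0.1375
  C_33 = (0.65)(0.75) − (-0.45)(-0.05) = 0.4650
det(I−A) = Σ_j (I−A)_1j·C_1j = (0.65)(0.5150) + (-0.45)(0.0650) + (-0.15)(0.1150) = 0.28825
adj(I−A) = Cᵀ =
  [ 0.5150   0.3225   0.2025]
  [ 0.0650   0.4325   0.1375]
  [ 0.1150   0.1000   0.4650]
(I − A)⁻¹ = adj(I−A) / det(I−A) ≈
  [   1.7866     1.1188     0.7025]
  [   0.2255     1.5004     0.4770]
  [   0.3990     0.3469     1.6132]
x = (I − A)⁻¹ d = adj(I−A)·d / det(I−A), with det(I−A) = 0.28825:
  x_1 = (0.5150·290 + 0.3225·280 + 0.2025·390) / 0.28825 = 318.625 / 0.28825 ≈ 1105.377
  x_2 = (0.0650·290 + 0.4325·280 + 0.1375·390) / 0.28825 = 193.575 / 0.28825 ≈ 671.552
  x_3 = (0.1150·290 + 0.1000·280 + 0.4650·390) / 0.28825 = 242.70 / 0.28825 ≈ 841.977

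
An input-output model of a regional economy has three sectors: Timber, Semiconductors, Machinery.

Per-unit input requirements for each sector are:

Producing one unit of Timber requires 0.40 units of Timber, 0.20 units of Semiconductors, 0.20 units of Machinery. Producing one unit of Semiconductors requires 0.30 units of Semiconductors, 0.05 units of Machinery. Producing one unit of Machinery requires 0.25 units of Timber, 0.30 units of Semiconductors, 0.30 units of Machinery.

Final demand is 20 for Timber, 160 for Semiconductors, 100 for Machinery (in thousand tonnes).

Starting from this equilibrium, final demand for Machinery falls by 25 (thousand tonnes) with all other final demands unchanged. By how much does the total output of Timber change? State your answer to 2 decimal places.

Δx_T = -17.68

I − A =
  [   0.60     0.00    -0.25]
  [  -0.20     0.70    -0.30]
  [  -0.20    -0.05     0.70]
Cofactors of I−A, C_ij = (−1)^(i+j)·(minor ij) (rows/columns in the sector order above):
  C_11 = (0.70)(0.70) − (-0.30)(-0.05) = 0.4750
  C_12 = −[(-0.20)(0.70) − (-0.30)(-0.20)] = 0.2000
  C_13 = (-0.20)(-0.05) − (0.70)(-0.20) = 0.1500
  C_21 = −[(0.00)(0.70) − (-0.25)(-0.05)] = 0.0125
  C_22 = (0.60)(0.70) − (-0.25)(-0.20) = 0.3700
  C_23 = −[(0.60)(-0.05) − (0.00)(-0.20)] = 0.0300
  C_31 = (0.00)(-0.30) − (-0.25)(0.70) = 0.1750
  C_32 = −[(0.60)(-0.30) − (-0.25)(-0.20)] = 0.2300
  C_33 = (0.60)(0.70) − (0.00)(-0.20) = 0.4200
det(I−A) = Σ_j (I−A)_1j·C_1j = (0.60)(0.4750) + (0.00)(0.2000) + (-0.25)(0.1500) = 0.2475
adj(I−A) = Cᵀ =
  [ 0.4750   0.0125   0.1750]
  [ 0.2000   0.3700   0.2300]
  [ 0.1500   0.0300   0.4200]
(I − A)⁻¹ = adj(I−A) / det(I−A) ≈
  [   1.9192     0.0505     0.7071]
  [   0.8081     1.4949     0.9293]
  [   0.6061     0.1212     1.6970]
Δx = (I − A)⁻¹ Δd with Δd having -25 in the Machinery component and 0 elsewhere.
So Δx_T = L_TM · (-25), where L_TM = adj(I−A)_TM / det(I−A) = 0.1750 / 0.2475.
Δx_T = 0.1750 × (-25) / 0.2475 = -4.375 / 0.2475 ≈ -17.68.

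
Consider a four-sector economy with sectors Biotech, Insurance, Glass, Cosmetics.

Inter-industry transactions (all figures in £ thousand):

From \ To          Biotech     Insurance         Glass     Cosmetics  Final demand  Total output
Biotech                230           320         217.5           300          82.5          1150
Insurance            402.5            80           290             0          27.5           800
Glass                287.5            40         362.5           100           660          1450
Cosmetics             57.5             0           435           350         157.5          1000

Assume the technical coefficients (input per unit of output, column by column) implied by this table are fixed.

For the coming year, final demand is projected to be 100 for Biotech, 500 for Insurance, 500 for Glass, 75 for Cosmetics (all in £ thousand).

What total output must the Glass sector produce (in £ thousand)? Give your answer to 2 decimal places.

Technical coefficients a_ij = z_ij / X_j:
  a_BB = 230/1150 = 0.20, a_IB = 402.5/1150 = 0.35, a_GB = 287.5/1150 = 0.25, a_CB = 57.5/1150 = 0.05
  a_BI = 320/800 = 0.40, a_II = 80/800 = 0.10, a_GI = 40/800 = 0.05, a_CI = 0/800 = 0.00
  a_BG = 217.5/1450 = 0.15, a_IG = 290/1450 = 0.20, a_GG = 362.5/1450 = 0.25, a_CG = 435/1450 = 0.30
  a_BC = 300/1000 = 0.30, a_IC = 0/1000 = 0.00, a_GC = 100/1000 = 0.10, a_CC = 350/1000 = 0.35
I − A =
  [   0.80    -0.40    -0.15    -0.30]
  [  -0.35     0.90    -0.20     0.00]
  [  -0.25    -0.05     0.75    -0.10]
  [  -0.05     0.00    -0.30     0.65]
Compute the cofactors C_ij = (−1)^(i+j)·(3×3 minor ij) of I−A; the adjugate is their transpose:
adj(I−A) = Cᵀ =
  [ 0.405250   0.192375   0.220750   0.221000]
  [ 0.193625   0.307125   0.166625   0.115000]
  [ 0.162125   0.092250   0.363500   0.130750]
  [ 0.106000   0.057375   0.184750   0.370625]
det(I−A) = Σ_j (I−A)_1j·C_1j = (0.80)(0.405250) + (-0.40)(0.193625) + (-0.15)(0.162125) + (-0.30)(0.106000) = 0.19063125
(I − A)⁻¹ = adj(I−A) / det(I−A) ≈
  [   2.1258     1.0091     1.1580     1.1593]
  [   1.0157     1.6111     0.8741     0.6033]
  [   0.8505     0.4839     1.9068     0.6859]
  [   0.5560     0.3010     0.9691     1.9442]
x = (I − A)⁻¹ d = adj(I−A)·d / det(I−A), with det(I−A) = 0.19063125:
  x_B = (0.405250·100 + 0.192375·500 + 0.220750·500 + 0.221000·75) / 0.19063125 = 263.6625 / 0.19063125 ≈ 1383.10
  x_I = (0.193625·100 + 0.307125·500 + 0.166625·500 + 0.115000·75) / 0.19063125 = 264.8625 / 0.19063125 ≈ 1389.40
  x_G = (0.162125·100 + 0.092250·500 + 0.363500·500 + 0.130750·75) / 0.19063125 = 253.89375 / 0.19063125 ≈ 1331.86
  x_C = (0.106000·100 + 0.057375·500 + 0.184750·500 + 0.370625·75) / 0.19063125 = 159.459375 / 0.19063125 ≈ 836.48

x_G = 1331.86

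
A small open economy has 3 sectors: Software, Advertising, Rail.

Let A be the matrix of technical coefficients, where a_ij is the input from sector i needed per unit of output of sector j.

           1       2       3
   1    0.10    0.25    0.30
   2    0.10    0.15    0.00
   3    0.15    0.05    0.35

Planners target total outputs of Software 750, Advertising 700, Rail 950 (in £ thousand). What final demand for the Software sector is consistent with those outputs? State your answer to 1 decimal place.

I − A =
  [   0.90    -0.25    -0.30]
  [  -0.10     0.85     0.00]
  [  -0.15    -0.05     0.65]
d = (I − A) x:
  d_1 = (+0.90)·750 + (-0.25)·700 + (-0.30)·950 = 215.0
  d_2 = (-0.10)·750 + (+0.85)·700 + (+0.00)·950 = 520.0
  d_3 = (-0.15)·750 + (-0.05)·700 + (+0.65)·950 = 470.0

d_1 = 215.0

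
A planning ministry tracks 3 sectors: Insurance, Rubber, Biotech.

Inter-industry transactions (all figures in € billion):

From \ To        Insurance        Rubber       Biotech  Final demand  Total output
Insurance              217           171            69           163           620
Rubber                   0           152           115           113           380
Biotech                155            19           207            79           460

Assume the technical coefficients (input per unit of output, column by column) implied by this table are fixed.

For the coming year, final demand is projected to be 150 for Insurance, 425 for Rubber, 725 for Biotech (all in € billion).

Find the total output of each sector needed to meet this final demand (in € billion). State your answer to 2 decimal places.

Technical coefficients a_ij = z_ij / X_j:
  a_II = 217/620 = 0.35, a_RI = 0/620 = 0.00, a_BI = 155/620 = 0.25
  a_IR = 171/380 = 0.45, a_RR = 152/380 = 0.40, a_BR = 19/380 = 0.05
  a_IB = 69/460 = 0.15, a_RB = 115/460 = 0.25, a_BB = 207/460 = 0.45
I − A =
  [   0.65    -0.45    -0.15]
  [   0.00     0.60    -0.25]
  [  -0.25    -0.05     0.55]
Cofactors of I−A, C_ij = (−1)^(i+j)·(minor ij) (rows/columns in the sector order above):
  C_11 = (0.60)(0.55) − (-0.25)(-0.05) = 0.3175
  C_12 = −[(0.00)(0.55) − (-0.25)(-0.25)] = 0.0625
  C_13 = (0.00)(-0.05) − (0.60)(-0.25) = 0.1500
  C_21 = −[(-0.45)(0.55) − (-0.15)(-0.05)] = 0.2550
  C_22 = (0.65)(0.55) − (-0.15)(-0.25) = 0.3200
  C_23 = −[(0.65)(-0.05) − (-0.45)(-0.25)] = 0.1450
  C_31 = (-0.45)(-0.25) − (-0.15)(0.60) = 0.2025
  C_32 = −[(0.65)(-0.25) − (-0.15)(0.00)] = 0.1625
  C_33 = (0.65)(0.60) − (-0.45)(0.00) = 0.3900
det(I−A) = Σ_j (I−A)_1j·C_1j = (0.65)(0.3175) + (-0.45)(0.0625) + (-0.15)(0.1500) = 0.15575
adj(I−A) = Cᵀ =
  [ 0.3175   0.2550   0.2025]
  [ 0.0625   0.3200   0.1625]
  [ 0.1500   0.1450   0.3900]
(I − A)⁻¹ = adj(I−A) / det(I−A) ≈
  [   2.0385     1.6372     1.3002]
  [   0.4013     2.0546     1.0433]
  [   0.9631     0.9310     2.5040]
x = (I − A)⁻¹ d = adj(I−A)·d / det(I−A), with det(I−A) = 0.15575:
  x_I = (0.3175·150 + 0.2550·425 + 0.2025·725) / 0.15575 = 302.8125 / 0.15575 ≈ 1944.22
  x_R = (0.0625·150 + 0.3200·425 + 0.1625·725) / 0.15575 = 263.1875 / 0.15575 ≈ 1689.81
  x_B = (0.1500·150 + 0.1450·425 + 0.3900·725) / 0.15575 = 366.875 / 0.15575 ≈ 2355.54

x_I = 1944.22, x_R = 1689.81, x_B = 2355.54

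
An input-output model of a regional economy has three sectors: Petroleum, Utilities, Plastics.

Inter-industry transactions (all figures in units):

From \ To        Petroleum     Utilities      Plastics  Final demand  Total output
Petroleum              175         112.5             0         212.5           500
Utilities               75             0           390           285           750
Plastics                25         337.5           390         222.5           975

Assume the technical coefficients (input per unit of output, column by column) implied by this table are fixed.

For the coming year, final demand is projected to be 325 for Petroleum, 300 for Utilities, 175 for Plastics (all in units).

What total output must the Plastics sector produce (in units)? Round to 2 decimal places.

Technical coefficients a_ij = z_ij / X_j:
  a_11 = 175/500 = 0.35, a_21 = 75/500 = 0.15, a_31 = 25/500 = 0.05
  a_12 = 112.5/750 = 0.15, a_22 = 0/750 = 0.00, a_32 = 337.5/750 = 0.45
  a_13 = 0/975 = 0.00, a_23 = 390/975 = 0.40, a_33 = 390/975 = 0.40
I − A =
  [   0.65    -0.15     0.00]
  [  -0.15     1.00    -0.40]
  [  -0.05    -0.45     0.60]
Cofactors of I−A, C_ij = (−1)^(i+j)·(minor ij) (rows/columns in the sector order above):
  C_11 = (1.00)(0.60) − (-0.40)(-0.45) = 0.4200
  C_12 = −[(-0.15)(0.60) − (-0.40)(-0.05)] = 0.1100
  C_13 = (-0.15)(-0.45) − (1.00)(-0.05) = 0.1175
  C_21 = −[(-0.15)(0.60) − (0.00)(-0.45)] = 0.0900
  C_22 = (0.65)(0.60) − (0.00)(-0.05) = 0.3900
  C_23 = −[(0.65)(-0.45) − (-0.15)(-0.05)] = 0.3000
  C_31 = (-0.15)(-0.40) − (0.00)(1.00) = 0.0600
  C_32 = −[(0.65)(-0.40) − (0.00)(-0.15)] = 0.2600
  C_33 = (0.65)(1.00) − (-0.15)(-0.15) = 0.6275
det(I−A) = Σ_j (I−A)_1j·C_1j = (0.65)(0.4200) + (-0.15)(0.1100) + (0.00)(0.1175) = 0.2565
adj(I−A) = Cᵀ =
  [ 0.4200   0.0900   0.0600]
  [ 0.1100   0.3900   0.2600]
  [ 0.1175   0.3000   0.6275]
(I − A)⁻¹ = adj(I−A) / det(I−A) ≈
  [   1.6374     0.3509     0.2339]
  [   0.4288     1.5205     1.0136]
  [   0.4581     1.1696     2.4464]
x = (I − A)⁻¹ d = adj(I−A)·d / det(I−A), with det(I−A) = 0.2565:
  x_1 = (0.4200·325 + 0.0900·300 + 0.0600·175) / 0.2565 = 174.00 / 0.2565 ≈ 678.36
  x_2 = (0.1100·325 + 0.3900·300 + 0.2600·175) / 0.2565 = 198.25 / 0.2565 ≈ 772.90
  x_3 = (0.1175·325 + 0.3000·300 + 0.6275·175) / 0.2565 = 238.00 / 0.2565 ≈ 927.88

x_3 = 927.88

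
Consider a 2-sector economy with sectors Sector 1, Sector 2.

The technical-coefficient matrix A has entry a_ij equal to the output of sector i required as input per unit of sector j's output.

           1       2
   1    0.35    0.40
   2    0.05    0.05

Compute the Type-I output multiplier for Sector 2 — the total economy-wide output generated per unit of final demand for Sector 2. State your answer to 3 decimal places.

m_2 = 1.757

I − A =
  [   0.65    -0.40]
  [  -0.05     0.95]
det(I−A) = (0.65)(0.95) − (-0.40)(-0.05) = 0.5975
adj(I−A) = [[0.95, 0.40], [0.05, 0.65]]
(I − A)⁻¹ = adj(I−A) / det(I−A) ≈
  [   1.5900     0.6695]
  [   0.0837     1.0879]
The output multiplier for sector j is the column-j sum of the Leontief inverse (I − A)⁻¹ = adj(I−A) / det(I−A).
Column 2 of adj(I−A): (0.40, 0.65); det(I−A) = 0.5975.
m_2 = (0.40 + 0.65) / 0.5975 = 1.05 / 0.5975 ≈ 1.757.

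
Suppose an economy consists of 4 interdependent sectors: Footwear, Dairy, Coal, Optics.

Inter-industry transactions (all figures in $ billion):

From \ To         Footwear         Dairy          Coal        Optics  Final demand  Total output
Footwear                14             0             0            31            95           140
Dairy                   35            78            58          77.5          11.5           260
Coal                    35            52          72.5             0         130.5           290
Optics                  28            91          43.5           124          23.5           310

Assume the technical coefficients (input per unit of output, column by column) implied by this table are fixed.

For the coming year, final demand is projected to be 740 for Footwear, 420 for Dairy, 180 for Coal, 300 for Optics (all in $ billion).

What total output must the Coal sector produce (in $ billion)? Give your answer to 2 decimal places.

x_C = 1193.40

Technical coefficients a_ij = z_ij / X_j:
  a_FF = 14/140 = 0.10, a_DF = 35/140 = 0.25, a_CF = 35/140 = 0.25, a_OF = 28/140 = 0.20
  a_FD = 0/260 = 0.00, a_DD = 78/260 = 0.30, a_CD = 52/260 = 0.20, a_OD = 91/260 = 0.35
  a_FC = 0/290 = 0.00, a_DC = 58/290 = 0.20, a_CC = 72.5/290 = 0.25, a_OC = 43.5/290 = 0.15
  a_FO = 31/310 = 0.10, a_DO = 77.5/310 = 0.25, a_CO = 0/310 = 0.00, a_OO = 124/310 = 0.40
I − A =
  [   0.90     0.00     0.00    -0.10]
  [  -0.25     0.70    -0.20    -0.25]
  [  -0.25    -0.20     0.75     0.00]
  [  -0.20    -0.35    -0.15     0.60]
Compute the cofactors C_ij = (−1)^(i+j)·(3×3 minor ij) of I−A; the adjugate is their transpose:
adj(I−A) = Cᵀ =
  [ 0.217875   0.029250   0.017500   0.048500]
  [ 0.189375   0.386250   0.141500   0.192500]
  [ 0.123125   0.112750   0.276500   0.067500]
  [ 0.213875   0.263250   0.157500   0.436500]
det(I−A) = Σ_j (I−A)_1j·C_1j = (0.90)(0.217875) + (0.00)(0.189375) + (0.00)(0.123125) + (-0.10)(0.213875) = 0.1747
(I − A)⁻¹ = adj(I−A) / det(I−A) ≈
  [   1.2471     0.1674     0.1002     0.2776]
  [   1.0840     2.2109     0.8100     1.1019]
  [   0.7048     0.6454     1.5827     0.3864]
  [   1.2242     1.5069     0.9015     2.4986]
x = (I − A)⁻¹ d = adj(I−A)·d / det(I−A), with det(I−A) = 0.1747:
  x_F = (0.217875·740 + 0.029250·420 + 0.017500·180 + 0.048500·300) / 0.1747 = 191.2125 / 0.1747 ≈ 1094.52
  x_D = (0.189375·740 + 0.386250·420 + 0.141500·180 + 0.192500·300) / 0.1747 = 385.5825 / 0.1747 ≈ 2207.11
  x_C = (0.123125·740 + 0.112750·420 + 0.276500·180 + 0.067500·300) / 0.1747 = 208.4875 / 0.1747 ≈ 1193.40
  x_O = (0.213875·740 + 0.263250·420 + 0.157500·180 + 0.436500·300) / 0.1747 = 428.1325 / 0.1747 ≈ 2450.67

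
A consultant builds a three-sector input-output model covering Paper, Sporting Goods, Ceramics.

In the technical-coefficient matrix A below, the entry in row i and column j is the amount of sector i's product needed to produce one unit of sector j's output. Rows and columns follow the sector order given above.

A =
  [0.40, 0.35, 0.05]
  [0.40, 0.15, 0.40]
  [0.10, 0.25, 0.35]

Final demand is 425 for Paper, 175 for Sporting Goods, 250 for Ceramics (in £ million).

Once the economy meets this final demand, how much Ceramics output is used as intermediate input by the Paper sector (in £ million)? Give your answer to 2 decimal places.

z_31 = 178.02

I − A =
  [   0.60    -0.35    -0.05]
  [  -0.40     0.85    -0.40]
  [  -0.10    -0.25     0.65]
Cofactors of I−A, C_ij = (−1)^(i+j)·(minor ij) (rows/columns in the sector order above):
  C_11 = (0.85)(0.65) − (-0.40)(-0.25) = 0.4525
  C_12 = −[(-0.40)(0.65) − (-0.40)(-0.10)] = 0.3000
  C_13 = (-0.40)(-0.25) − (0.85)(-0.10) = 0.1850
  C_21 = −[(-0.35)(0.65) − (-0.05)(-0.25)] = 0.2400
  C_22 = (0.60)(0.65) − (-0.05)(-0.10) = 0.3850
  C_23 = −[(0.60)(-0.25) − (-0.35)(-0.10)] = 0.1850
  C_31 = (-0.35)(-0.40) − (-0.05)(0.85) = 0.1825
  C_32 = −[(0.60)(-0.40) − (-0.05)(-0.40)] = 0.2600
  C_33 = (0.60)(0.85) − (-0.35)(-0.40) = 0.3700
det(I−A) = Σ_j (I−A)_1j·C_1j = (0.60)(0.4525) + (-0.35)(0.3000) + (-0.05)(0.1850) = 0.15725
adj(I−A) = Cᵀ =
  [ 0.4525   0.2400   0.1825]
  [ 0.3000   0.3850   0.2600]
  [ 0.1850   0.1850   0.3700]
(I − A)⁻¹ = adj(I−A) / det(I−A) ≈
  [   2.8776     1.5262     1.1606]
  [   1.9078     2.4483     1.6534]
  [   1.1765     1.1765     2.3529]
First solve x = (I − A)⁻¹ d = adj(I−A)·d / det(I−A); in particular x_1 = (0.4525·425 + 0.2400·175 + 0.1825·250) / 0.15725 = 279.9375 / 0.15725 ≈ 1780.2067.
Intermediate flow from 3 to 1: z_31 = a_31 · x_1 = 0.10 × 279.9375 / 0.15725 = 27.99375 / 0.15725 ≈ 178.02.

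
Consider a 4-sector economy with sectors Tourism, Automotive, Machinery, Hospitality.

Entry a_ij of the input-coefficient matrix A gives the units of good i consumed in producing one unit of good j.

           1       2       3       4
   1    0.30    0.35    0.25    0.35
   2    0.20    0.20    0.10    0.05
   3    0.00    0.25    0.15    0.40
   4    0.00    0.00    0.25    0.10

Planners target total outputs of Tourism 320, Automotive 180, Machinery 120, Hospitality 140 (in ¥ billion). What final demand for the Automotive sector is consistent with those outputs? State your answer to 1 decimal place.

d_2 = 61.0

I − A =
  [   0.70    -0.35    -0.25    -0.35]
  [  -0.20     0.80    -0.10    -0.05]
  [   0.00    -0.25     0.85    -0.40]
  [   0.00     0.00    -0.25     0.90]
d = (I − A) x:
  d_1 = (+0.70)·320 + (-0.35)·180 + (-0.25)·120 + (-0.35)·140 = 82.0
  d_2 = (-0.20)·320 + (+0.80)·180 + (-0.10)·120 + (-0.05)·140 = 61.0
  d_3 = (+0.00)·320 + (-0.25)·180 + (+0.85)·120 + (-0.40)·140 = 1.0
  d_4 = (+0.00)·320 + (+0.00)·180 + (-0.25)·120 + (+0.90)·140 = 96.0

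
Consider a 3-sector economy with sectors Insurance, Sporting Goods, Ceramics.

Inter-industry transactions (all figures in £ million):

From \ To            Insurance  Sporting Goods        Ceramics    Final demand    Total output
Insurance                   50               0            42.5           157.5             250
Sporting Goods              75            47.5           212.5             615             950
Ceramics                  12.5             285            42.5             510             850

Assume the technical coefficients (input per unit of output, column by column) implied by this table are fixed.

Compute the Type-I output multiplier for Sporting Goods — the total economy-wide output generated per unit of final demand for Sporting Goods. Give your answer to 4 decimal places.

m_2 = 1.5455

Technical coefficients a_ij = z_ij / X_j:
  a_11 = 50/250 = 0.20, a_21 = 75/250 = 0.30, a_31 = 12.5/250 = 0.05
  a_12 = 0/950 = 0.00, a_22 = 47.5/950 = 0.05, a_32 = 285/950 = 0.30
  a_13 = 42.5/850 = 0.05, a_23 = 212.5/850 = 0.25, a_33 = 42.5/850 = 0.05
I − A =
  [   0.80     0.00    -0.05]
  [  -0.30     0.95    -0.25]
  [  -0.05    -0.30     0.95]
Cofactors of I−A, C_ij = (−1)^(i+j)·(minor ij) (rows/columns in the sector order above):
  C_11 = (0.95)(0.95) − (-0.25)(-0.30) = 0.8275
  C_12 = −[(-0.30)(0.95) − (-0.25)(-0.05)] = 0.2975
  C_13 = (-0.30)(-0.30) − (0.95)(-0.05) = 0.1375
  C_21 = −[(0.00)(0.95) − (-0.05)(-0.30)] = 0.0150
  C_22 = (0.80)(0.95) − (-0.05)(-0.05) = 0.7575
  C_23 = −[(0.80)(-0.30) − (0.00)(-0.05)] = 0.2400
  C_31 = (0.00)(-0.25) − (-0.05)(0.95) = 0.0475
  C_32 = −[(0.80)(-0.25) − (-0.05)(-0.30)] = 0.2150
  C_33 = (0.80)(0.95) − (0.00)(-0.30) = 0.7600
det(I−A) = Σ_j (I−A)_1j·C_1j = (0.80)(0.8275) + (0.00)(0.2975) + (-0.05)(0.1375) = 0.655125
adj(I−A) = Cᵀ =
  [ 0.8275   0.0150   0.0475]
  [ 0.2975   0.7575   0.2150]
  [ 0.1375   0.2400   0.7600]
(I − A)⁻¹ = adj(I−A) / det(I−A) ≈
  [   1.26312     0.02290     0.07251]
  [   0.45411     1.15627     0.32818]
  [   0.20988     0.36634     1.16008]
The output multiplier for sector j is the column-j sum of the Leontief inverse (I − A)⁻¹ = adj(I−A) / det(I−A).
Column 2 of adj(I−A): (0.0150, 0.7575, 0.2400); det(I−A) = 0.655125.
m_2 = (0.0150 + 0.7575 + 0.2400) / 0.655125 = 1.0125 / 0.655125 ≈ 1.5455.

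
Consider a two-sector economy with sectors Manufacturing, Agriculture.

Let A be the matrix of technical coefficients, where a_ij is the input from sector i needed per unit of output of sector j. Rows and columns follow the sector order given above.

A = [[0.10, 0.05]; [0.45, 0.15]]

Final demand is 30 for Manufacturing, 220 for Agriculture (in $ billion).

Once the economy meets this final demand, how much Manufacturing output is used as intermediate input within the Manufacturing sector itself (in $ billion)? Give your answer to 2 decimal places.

I − A =
  [   0.90    -0.05]
  [  -0.45     0.85]
det(I−A) = (0.90)(0.85) − (-0.05)(-0.45) = 0.7425
adj(I−A) = [[0.85, 0.05], [0.45, 0.90]]
(I − A)⁻¹ = adj(I−A) / det(I−A) ≈
  [   1.1448     0.0673]
  [   0.6061     1.2121]
First solve x = (I − A)⁻¹ d = adj(I−A)·d / det(I−A); in particular x_M = (0.85·30 + 0.05·220) / 0.7425 = 36.50 / 0.7425 ≈ 49.1582.
Intermediate flow from M to M: z_MM = a_MM · x_M = 0.10 × 36.50 / 0.7425 = 3.65 / 0.7425 ≈ 4.92.

z_MM = 4.92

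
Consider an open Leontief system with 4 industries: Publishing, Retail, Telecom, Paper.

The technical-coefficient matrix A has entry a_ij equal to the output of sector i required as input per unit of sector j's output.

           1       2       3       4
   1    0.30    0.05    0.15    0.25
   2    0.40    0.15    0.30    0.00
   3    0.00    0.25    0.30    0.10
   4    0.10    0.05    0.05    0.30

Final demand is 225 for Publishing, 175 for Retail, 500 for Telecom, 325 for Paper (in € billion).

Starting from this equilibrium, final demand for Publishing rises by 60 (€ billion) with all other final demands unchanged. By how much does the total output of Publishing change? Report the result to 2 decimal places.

I − A =
  [   0.70    -0.05    -0.15    -0.25]
  [  -0.40     0.85    -0.30     0.00]
  [   0.00    -0.25     0.70    -0.10]
  [  -0.10    -0.05    -0.05     0.70]
Compute the cofactors C_ij = (−1)^(i+j)·(3×3 minor ij) of I−A; the adjugate is their transpose:
adj(I−A) = Cᵀ =
  [ 0.358250   0.063125   0.114125   0.144250]
  [ 0.197000   0.320500   0.186500   0.097000]
  [ 0.080500   0.120250   0.376250   0.082500]
  [ 0.071000   0.040500   0.056500   0.335000]
det(I−A) = Σ_j (I−A)_1j·C_1j = (0.70)(0.358250) + (-0.05)(0.197000) + (-0.15)(0.080500) + (-0.25)(0.071000) = 0.2111
(I − A)⁻¹ = adj(I−A) / det(I−A) ≈
  [   1.6971     0.2990     0.5406     0.6833]
  [   0.9332     1.5182     0.8835     0.4595]
  [   0.3813     0.5696     1.7823     0.3908]
  [   0.3363     0.1919     0.2676     1.5869]
Δx = (I − A)⁻¹ Δd with Δd having +60 in the Publishing component and 0 elsewhere.
So Δx_1 = L_11 · (+60), where L_11 = adj(I−A)_11 / det(I−A) = 0.358250 / 0.2111.
Δx_1 = 0.358250 × (+60) / 0.2111 = 21.495 / 0.2111 ≈ 101.82.

Δx_1 = 101.82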